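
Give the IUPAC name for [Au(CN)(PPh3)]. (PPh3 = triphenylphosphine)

There is no counter-ion, so the complex is neutral overall.
Ligand charges: 1×triphenylphosphine (neutral), 1×cyano (-1 each); total -1. So Au + (-1) = 0, giving Au = +1.
Ligands are named alphabetically: cyano before triphenylphosphine.

cyano(triphenylphosphine)gold(I)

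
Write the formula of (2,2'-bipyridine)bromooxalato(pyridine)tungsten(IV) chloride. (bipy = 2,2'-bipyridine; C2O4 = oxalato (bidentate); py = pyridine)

Ligands: 1 2,2'-bipyridine (bipy, neutral), 1 oxalato (C2O4, -2), 1 pyridine (py, neutral), 1 bromo (Br, -1). Ligand charge sum = -3.
With W in oxidation state +4, the complex ion is [W...]^1+.
Charge balance with chloride (-1) requires 1 complex ion per 1 chloride.

[W(bipy)Br(C2O4)(py)]Cl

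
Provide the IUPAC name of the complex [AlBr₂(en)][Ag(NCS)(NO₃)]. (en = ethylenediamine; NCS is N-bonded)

dibromo(ethylenediamine)aluminium(III) isothiocyanatonitratoargentate(I)

Aluminium is always +3 in its complexes; the cation's ligand charges sum to -2, so the complex cation is 1+.
A 1:1 salt means the anion carries the equal and opposite charge, 1−.
Anion: ligand charges sum to -2; for the ion to be 1−, Ag = +1.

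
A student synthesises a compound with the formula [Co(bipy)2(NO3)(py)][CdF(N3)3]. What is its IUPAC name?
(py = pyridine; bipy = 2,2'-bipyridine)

bis(2,2'-bipyridine)nitrato(pyridine)cobalt(III) triazidofluorocadmate(II)

Both ions are complex: the cation is named first with the plain metal name, the anion second with the -ate form; each ion's ligands are alphabetised independently.
Cadmium is always +2 in its complexes; the anion's ligand charges sum to -4, so the complex anion is 2−.
A 1:1 salt means the cation carries the equal and opposite charge, 2+.
Cation: ligand charges sum to -1; for the ion to be 2+, Co = +3.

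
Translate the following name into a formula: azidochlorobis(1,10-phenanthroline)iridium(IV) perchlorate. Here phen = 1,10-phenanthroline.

[IrCl(N3)(phen)2](ClO4)2

Ligands: 1 chloro (Cl, -1), 1 azido (N3, -1), 2 1,10-phenanthroline (phen, neutral). Ligand charge sum = -2.
With Ir in oxidation state +4, the complex ion is [Ir...]^2+.
Charge balance with perchlorate (-1) requires 1 complex ion per 2 perchlorate.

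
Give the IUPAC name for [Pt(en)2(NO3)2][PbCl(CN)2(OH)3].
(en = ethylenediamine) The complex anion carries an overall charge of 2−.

The complex anion is given as 2−; its ligand charges sum to -6, so Pb = +4.
A 1:1 salt means the cation carries the equal and opposite charge, 2+.
Cation: ligand charges sum to -2; for the ion to be 2+, Pt = +4.

bis(ethylenediamine)dinitratoplatinum(IV) chlorodicyanotrihydroxoplumbate(IV)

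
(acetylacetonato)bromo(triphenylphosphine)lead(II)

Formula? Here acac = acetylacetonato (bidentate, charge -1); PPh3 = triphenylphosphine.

Ligands: 1 acetylacetonato (acac, -1), 1 bromo (Br, -1), 1 triphenylphosphine (PPh3, neutral). Ligand charge sum = -2.
With Pb in oxidation state +2, the complex ion is [Pb...].

[Pb(acac)Br(PPh3)]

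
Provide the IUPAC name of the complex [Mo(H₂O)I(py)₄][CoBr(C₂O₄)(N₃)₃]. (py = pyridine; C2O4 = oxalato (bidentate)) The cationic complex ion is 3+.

The complex cation is given as 3+; its ligand charges sum to -1, so Mo = +4.
A 1:1 salt means the anion carries the equal and opposite charge, 3−.
Anion: ligand charges sum to -6; for the ion to be 3−, Co = +3.

aquaiodotetrakis(pyridine)molybdenum(IV) triazidobromooxalatocobaltate(III)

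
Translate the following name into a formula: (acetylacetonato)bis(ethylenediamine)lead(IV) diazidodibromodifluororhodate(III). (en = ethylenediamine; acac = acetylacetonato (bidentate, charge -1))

Cation [Pb…]: ligand charges -1, Pb(IV) ⇒ ion charge 3+.
Anion [Rh…]: ligand charges -6, Rh(III) ⇒ ion charge 3−.

[Pb(acac)(en)2][RhBr2F2(N3)2]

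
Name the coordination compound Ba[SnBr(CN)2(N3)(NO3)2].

The 1 barium counter-ion carries a total charge of +2, so each complex ion is 2−.
Ligand charges: 2×nitrato (-1 each), 2×cyano (-1 each), 1×bromo (-1 each), 1×azido (-1 each); total -6. So Sn + (-6) = 2−, giving Sn = +4.
Ligands are named alphabetically: azido before bromo before cyano before nitrato.
The complex ion is anionic, so tin takes the -ate form stannate(IV).

barium azidobromodicyanodinitratostannate(IV)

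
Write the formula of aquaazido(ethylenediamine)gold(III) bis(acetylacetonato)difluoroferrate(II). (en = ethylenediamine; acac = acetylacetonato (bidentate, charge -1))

[Au(en)(H2O)(N3)][Fe(acac)2F2]

Cation [Au…]: ligand charges -1, Au(III) ⇒ ion charge 2+.
Anion [Fe…]: ligand charges -4, Fe(II) ⇒ ion charge 2−.
One 2+ cation balances one 2− anion.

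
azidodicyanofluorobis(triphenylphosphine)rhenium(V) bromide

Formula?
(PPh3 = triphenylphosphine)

Ligands: 1 azido (N3, -1), 1 fluoro (F, -1), 2 triphenylphosphine (PPh3, neutral), 2 cyano (CN, -1). Ligand charge sum = -4.
With Re in oxidation state +5, the complex ion is [Re...]^1+.
Charge balance with bromide (-1) requires 1 complex ion per 1 bromide.

[Re(CN)2F(N3)(PPh3)2]Br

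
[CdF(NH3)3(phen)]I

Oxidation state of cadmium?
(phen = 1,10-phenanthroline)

+2

1 iodide outside the brackets (-1 each) → the complex ion is 1+.
Ligand charges: 3×NH3 neutral; 1×phen neutral; 1×F = -1; sum -1.
Cd + (-1) = 1+ ⇒ Cd is +2.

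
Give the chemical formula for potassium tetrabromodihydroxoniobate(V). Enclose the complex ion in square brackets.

Ligands: 2 hydroxo (OH, -1), 4 bromo (Br, -1). Ligand charge sum = -6.
Charge balance with potassium (+1) requires 1 complex ion per 1 potassium.

K[NbBr4(OH)2]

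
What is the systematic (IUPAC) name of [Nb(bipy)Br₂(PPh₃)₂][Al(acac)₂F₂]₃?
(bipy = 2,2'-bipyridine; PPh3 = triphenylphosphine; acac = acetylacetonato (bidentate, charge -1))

Aluminium is always +3 in its complexes; the anion's ligand charges sum to -4, so the complex anion is 1−.
With 3 anions per cation, the cation must be 3×1 = 3+.
Cation: ligand charges sum to -2; for the ion to be 3+, Nb = +5.

(2,2'-bipyridine)dibromobis(triphenylphosphine)niobium(V) bis(acetylacetonato)difluoroaluminate(III)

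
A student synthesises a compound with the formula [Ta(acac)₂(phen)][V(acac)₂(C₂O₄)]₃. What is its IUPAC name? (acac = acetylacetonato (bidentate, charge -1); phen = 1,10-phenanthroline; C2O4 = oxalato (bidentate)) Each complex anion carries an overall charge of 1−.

bis(acetylacetonato)(1,10-phenanthroline)tantalum(V) bis(acetylacetonato)oxalatovanadate(III)

Both ions are complex: the cation is named first with the plain metal name, the anion second with the -ate form; each ion's ligands are alphabetised independently.
The complex anion is given as 1−; its ligand charges sum to -4, so V = +3.
With 3 anions per cation, the cation must be 3×1 = 3+.
Cation: ligand charges sum to -2; for the ion to be 3+, Ta = +5.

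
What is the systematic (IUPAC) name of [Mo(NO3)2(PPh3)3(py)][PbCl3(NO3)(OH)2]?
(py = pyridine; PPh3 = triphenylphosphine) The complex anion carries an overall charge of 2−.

dinitrato(pyridine)tris(triphenylphosphine)molybdenum(IV) trichlorodihydroxonitratoplumbate(IV)

The complex anion is given as 2−; its ligand charges sum to -6, so Pb = +4.
A 1:1 salt means the cation carries the equal and opposite charge, 2+.
Cation: ligand charges sum to -2; for the ion to be 2+, Mo = +4.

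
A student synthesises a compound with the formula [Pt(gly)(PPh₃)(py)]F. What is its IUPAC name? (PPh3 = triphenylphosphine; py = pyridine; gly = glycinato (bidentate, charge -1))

(glycinato)(pyridine)(triphenylphosphine)platinum(II) fluoride

The 1 fluoride counter-ion carries a total charge of -1, so each complex ion is 1+.
Ligand charges: 1×triphenylphosphine (neutral), 1×pyridine (neutral), 1×glycinato (-1 each); total -1. So Pt + (-1) = 1+, giving Pt = +2.
Ligands are named alphabetically: glycinato before pyridine before triphenylphosphine.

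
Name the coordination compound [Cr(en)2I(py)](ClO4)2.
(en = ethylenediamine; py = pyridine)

The 2 perchlorate counter-ions carry a total charge of -2, so each complex ion is 2+.
Ligand charges: 2×ethylenediamine (neutral), 1×iodo (-1 each), 1×pyridine (neutral); total -1. So Cr + (-1) = 2+, giving Cr = +3.
Ligands are named alphabetically: ethylenediamine before iodo before pyridine.

bis(ethylenediamine)iodo(pyridine)chromium(III) perchlorate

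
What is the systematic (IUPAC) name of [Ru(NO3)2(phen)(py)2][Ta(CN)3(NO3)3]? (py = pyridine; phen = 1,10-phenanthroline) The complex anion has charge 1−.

dinitrato(1,10-phenanthroline)bis(pyridine)ruthenium(III) tricyanotrinitratotantalate(V)

The complex anion is given as 1−; its ligand charges sum to -6, so Ta = +5.
A 1:1 salt means the cation carries the equal and opposite charge, 1+.
Cation: ligand charges sum to -2; for the ion to be 1+, Ru = +3.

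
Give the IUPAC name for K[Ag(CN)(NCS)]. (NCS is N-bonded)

potassium cyanoisothiocyanatoargentate(I)

The 1 potassium counter-ion carries a total charge of +1, so each complex ion is 1−.
Ligand charges: 1×cyano (-1 each), 1×isothiocyanato (-1 each); total -2. So Ag + (-2) = 1−, giving Ag = +1.
Ligands are named alphabetically: cyano before isothiocyanato.
The complex ion is anionic, so silver takes the -ate form argentate(I).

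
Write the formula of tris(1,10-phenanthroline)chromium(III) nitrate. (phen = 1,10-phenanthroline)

[Cr(phen)3](NO3)3

Ligands: 3 1,10-phenanthroline (phen, neutral). Ligand charge sum = 0.
Charge balance with nitrate (-1) requires 1 complex ion per 3 nitrate.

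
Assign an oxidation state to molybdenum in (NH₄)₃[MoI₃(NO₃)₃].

3 ammonium outside the brackets (+1 each) → the complex ion is 3−.
Ligand charges: 3×NO3 = -3; 3×I = -3; sum -6.
Mo + (-6) = 3− ⇒ Mo is +3.

+3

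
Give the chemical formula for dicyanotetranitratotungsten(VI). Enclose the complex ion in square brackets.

[W(CN)2(NO3)4]

Ligands: 2 cyano (CN, -1), 4 nitrato (NO3, -1). Ligand charge sum = -6.
With W in oxidation state +6, the complex ion is [W...].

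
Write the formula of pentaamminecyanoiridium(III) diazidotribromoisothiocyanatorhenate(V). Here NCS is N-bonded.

Cation [Ir…]: ligand charges -1, Ir(III) ⇒ ion charge 2+.
Anion [Re…]: ligand charges -6, Re(V) ⇒ ion charge 1−.

[Ir(CN)(NH3)5][ReBr3(N3)2(NCS)]2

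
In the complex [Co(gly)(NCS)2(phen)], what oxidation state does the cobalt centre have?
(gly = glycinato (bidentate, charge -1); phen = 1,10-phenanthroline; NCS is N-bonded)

+3

No counter-ion: the bracketed complex is neutral.
Ligand charges: 1×gly = -1; 1×phen neutral; 2×NCS = -2; sum -3.
Co + (-3) = 0 ⇒ Co is +3.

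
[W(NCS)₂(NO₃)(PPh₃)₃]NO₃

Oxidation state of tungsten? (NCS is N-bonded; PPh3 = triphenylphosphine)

+4

1 nitrate outside the brackets (-1 each) → the complex ion is 1+.
Ligand charges: 2×NCS = -2; 3×PPh3 neutral; 1×NO3 = -1; sum -3.
W + (-3) = 1+ ⇒ W is +4.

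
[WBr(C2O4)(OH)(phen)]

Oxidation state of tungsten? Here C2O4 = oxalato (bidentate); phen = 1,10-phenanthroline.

No counter-ion: the bracketed complex is neutral.
Ligand charges: 1×OH = -1; 1×C2O4 = -2; 1×Br = -1; 1×phen neutral; sum -4.
W + (-4) = 0 ⇒ W is +4.

+4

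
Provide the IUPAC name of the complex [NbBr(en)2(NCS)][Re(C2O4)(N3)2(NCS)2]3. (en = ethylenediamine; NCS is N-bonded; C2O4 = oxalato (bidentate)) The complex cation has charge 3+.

bromobis(ethylenediamine)isothiocyanatoniobium(V) diazidodiisothiocyanatooxalatorhenate(V)

Both ions are complex: the cation is named first with the plain metal name, the anion second with the -ate form; each ion's ligands are alphabetised independently.
The complex cation is given as 3+; its ligand charges sum to -2, so Nb = +5.
With 3 anions per cation, each anion must be 3/3 = 1−.
Anion: ligand charges sum to -6; for the ion to be 1−, Re = +5.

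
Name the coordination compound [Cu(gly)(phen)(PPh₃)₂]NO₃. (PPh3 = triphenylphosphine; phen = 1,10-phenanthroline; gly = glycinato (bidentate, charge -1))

(glycinato)(1,10-phenanthroline)bis(triphenylphosphine)copper(II) nitrate

The 1 nitrate counter-ion carries a total charge of -1, so each complex ion is 1+.
Ligand charges: 2×triphenylphosphine (neutral), 1×1,10-phenanthroline (neutral), 1×glycinato (-1 each); total -1. So Cu + (-1) = 1+, giving Cu = +2.
Ligands are named alphabetically: glycinato before phenanthroline before triphenylphosphine.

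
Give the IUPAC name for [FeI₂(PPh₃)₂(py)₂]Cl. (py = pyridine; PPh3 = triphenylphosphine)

The 1 chloride counter-ion carries a total charge of -1, so each complex ion is 1+.
Ligand charges: 2×pyridine (neutral), 2×triphenylphosphine (neutral), 2×iodo (-1 each); total -2. So Fe + (-2) = 1+, giving Fe = +3.
Ligands are named alphabetically: iodo before pyridine before triphenylphosphine.

diiodobis(pyridine)bis(triphenylphosphine)iron(III) chloride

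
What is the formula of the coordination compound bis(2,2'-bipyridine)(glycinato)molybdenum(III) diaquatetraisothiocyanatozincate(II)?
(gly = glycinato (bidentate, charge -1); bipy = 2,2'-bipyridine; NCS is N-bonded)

Cation [Mo…]: ligand charges -1, Mo(III) ⇒ ion charge 2+.
Anion [Zn…]: ligand charges -4, Zn(II) ⇒ ion charge 2−.
One 2+ cation balances one 2− anion.

[Mo(bipy)2(gly)][Zn(H2O)2(NCS)4]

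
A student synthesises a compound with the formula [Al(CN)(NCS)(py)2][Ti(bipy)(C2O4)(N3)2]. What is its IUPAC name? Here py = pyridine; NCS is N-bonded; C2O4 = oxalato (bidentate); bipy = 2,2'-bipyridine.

cyanoisothiocyanatobis(pyridine)aluminium(III) diazido(2,2'-bipyridine)oxalatotitanate(III)

Both ions are complex: the cation is named first with the plain metal name, the anion second with the -ate form; each ion's ligands are alphabetised independently.
Aluminium is always +3 in its complexes; the cation's ligand charges sum to -2, so the complex cation is 1+.
A 1:1 salt means the anion carries the equal and opposite charge, 1−.
Anion: ligand charges sum to -4; for the ion to be 1−, Ti = +3.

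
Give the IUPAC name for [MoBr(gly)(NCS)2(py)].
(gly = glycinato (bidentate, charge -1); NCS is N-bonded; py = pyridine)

There is no counter-ion, so the complex is neutral overall.
Ligand charges: 1×glycinato (-1 each), 2×isothiocyanato (-1 each), 1×pyridine (neutral), 1×bromo (-1 each); total -4. So Mo + (-4) = 0, giving Mo = +4.
Ligands are named alphabetically: bromo before glycinato before isothiocyanato before pyridine.

bromo(glycinato)diisothiocyanato(pyridine)molybdenum(IV)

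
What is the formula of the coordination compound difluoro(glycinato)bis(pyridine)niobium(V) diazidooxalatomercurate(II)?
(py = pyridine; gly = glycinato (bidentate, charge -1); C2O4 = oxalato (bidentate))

[NbF2(gly)(py)2][Hg(C2O4)(N3)2]

Cation [Nb…]: ligand charges -3, Nb(V) ⇒ ion charge 2+.
Anion [Hg…]: ligand charges -4, Hg(II) ⇒ ion charge 2−.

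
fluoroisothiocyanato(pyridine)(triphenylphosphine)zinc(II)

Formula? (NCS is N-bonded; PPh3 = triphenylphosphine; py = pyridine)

[ZnF(NCS)(PPh3)(py)]

Ligands: 1 isothiocyanato (NCS, -1), 1 triphenylphosphine (PPh3, neutral), 1 fluoro (F, -1), 1 pyridine (py, neutral). Ligand charge sum = -2.
With Zn in oxidation state +2, the complex ion is [Zn...].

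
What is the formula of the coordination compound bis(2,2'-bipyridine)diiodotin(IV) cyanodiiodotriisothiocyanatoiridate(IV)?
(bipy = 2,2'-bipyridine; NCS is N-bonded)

[Sn(bipy)2I2][Ir(CN)I2(NCS)3]

Cation [Sn…]: ligand charges -2, Sn(IV) ⇒ ion charge 2+.
Anion [Ir…]: ligand charges -6, Ir(IV) ⇒ ion charge 2−.
One 2+ cation balances one 2− anion.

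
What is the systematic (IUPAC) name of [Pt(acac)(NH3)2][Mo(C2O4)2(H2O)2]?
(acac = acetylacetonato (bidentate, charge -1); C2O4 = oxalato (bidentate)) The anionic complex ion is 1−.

(acetylacetonato)diammineplatinum(II) diaquadioxalatomolybdate(III)

The complex anion is given as 1−; its ligand charges sum to -4, so Mo = +3.
A 1:1 salt means the cation carries the equal and opposite charge, 1+.
Cation: ligand charges sum to -1; for the ion to be 1+, Pt = +2.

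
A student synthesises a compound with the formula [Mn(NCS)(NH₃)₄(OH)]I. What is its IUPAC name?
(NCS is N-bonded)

The 1 iodide counter-ion carries a total charge of -1, so each complex ion is 1+.
Ligand charges: 4×ammine (neutral), 1×hydroxo (-1 each), 1×isothiocyanato (-1 each); total -2. So Mn + (-2) = 1+, giving Mn = +3.
Ligands are named alphabetically: ammine before hydroxo before isothiocyanato.

tetraamminehydroxoisothiocyanatomanganese(III) iodide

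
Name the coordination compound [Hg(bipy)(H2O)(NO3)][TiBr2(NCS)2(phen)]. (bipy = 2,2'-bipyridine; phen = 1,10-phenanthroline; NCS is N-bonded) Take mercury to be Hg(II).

Hg is given as +2; the cation's ligand charges sum to -1, so the complex cation is 1+.
A 1:1 salt means the anion carries the equal and opposite charge, 1−.
Anion: ligand charges sum to -4; for the ion to be 1−, Ti = +3.

aqua(2,2'-bipyridine)nitratomercury(II) dibromodiisothiocyanato(1,10-phenanthroline)titanate(III)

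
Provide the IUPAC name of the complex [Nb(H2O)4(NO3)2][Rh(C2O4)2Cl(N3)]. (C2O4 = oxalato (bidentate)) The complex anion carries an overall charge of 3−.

tetraaquadinitratoniobium(V) azidochlorodioxalatorhodate(III)

Both ions are complex: the cation is named first with the plain metal name, the anion second with the -ate form; each ion's ligands are alphabetised independently.
The complex anion is given as 3−; its ligand charges sum to -6, so Rh = +3.
A 1:1 salt means the cation carries the equal and opposite charge, 3+.
Cation: ligand charges sum to -2; for the ion to be 3+, Nb = +5.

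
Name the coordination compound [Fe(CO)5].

There is no counter-ion, so the complex is neutral overall.
Ligand charges: 5×carbonyl (neutral); total 0. So Fe + (0) = 0, giving Fe = 0.

pentacarbonyliron(0)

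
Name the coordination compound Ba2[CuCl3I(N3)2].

The 2 barium counter-ions carry a total charge of +4, so each complex ion is 4−.
Ligand charges: 2×azido (-1 each), 3×chloro (-1 each), 1×iodo (-1 each); total -6. So Cu + (-6) = 4−, giving Cu = +2.
The complex ion is anionic, so copper takes the -ate form cuprate(II).

barium diazidotrichloroiodocuprate(II)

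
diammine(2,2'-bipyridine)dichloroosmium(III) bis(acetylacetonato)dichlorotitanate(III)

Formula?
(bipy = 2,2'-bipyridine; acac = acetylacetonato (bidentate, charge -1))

Cation [Os…]: ligand charges -2, Os(III) ⇒ ion charge 1+.
Anion [Ti…]: ligand charges -4, Ti(III) ⇒ ion charge 1−.

[Os(bipy)Cl2(NH3)2][Ti(acac)2Cl2]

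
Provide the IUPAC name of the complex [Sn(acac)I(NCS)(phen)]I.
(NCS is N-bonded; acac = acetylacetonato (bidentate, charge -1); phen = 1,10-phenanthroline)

(acetylacetonato)iodoisothiocyanato(1,10-phenanthroline)tin(IV) iodide

The 1 iodide counter-ion carries a total charge of -1, so each complex ion is 1+.
Ligand charges: 1×isothiocyanato (-1 each), 1×acetylacetonato (-1 each), 1×1,10-phenanthroline (neutral), 1×iodo (-1 each); total -3. So Sn + (-3) = 1+, giving Sn = +4.
Ligands are named alphabetically: acetylacetonato before iodo before isothiocyanato before phenanthroline.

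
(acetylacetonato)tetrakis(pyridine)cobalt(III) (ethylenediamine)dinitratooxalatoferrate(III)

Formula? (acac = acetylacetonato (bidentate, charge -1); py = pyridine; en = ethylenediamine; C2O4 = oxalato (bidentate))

Cation [Co…]: ligand charges -1, Co(III) ⇒ ion charge 2+.
Anion [Fe…]: ligand charges -4, Fe(III) ⇒ ion charge 1−.

[Co(acac)(py)4][Fe(C2O4)(en)(NO3)2]2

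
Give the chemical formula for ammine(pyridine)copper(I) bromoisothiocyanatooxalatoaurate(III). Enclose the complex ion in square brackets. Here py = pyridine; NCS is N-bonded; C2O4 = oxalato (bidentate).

Cation [Cu…]: ligand charges 0, Cu(I) ⇒ ion charge 1+.
Anion [Au…]: ligand charges -4, Au(III) ⇒ ion charge 1−.

[Cu(NH3)(py)][AuBr(C2O4)(NCS)]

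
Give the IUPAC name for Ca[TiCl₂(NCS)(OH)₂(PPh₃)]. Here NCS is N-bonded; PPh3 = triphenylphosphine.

calcium dichlorodihydroxoisothiocyanato(triphenylphosphine)titanate(III)

The 1 calcium counter-ion carries a total charge of +2, so each complex ion is 2−.
Ligand charges: 1×isothiocyanato (-1 each), 1×triphenylphosphine (neutral), 2×hydroxo (-1 each), 2×chloro (-1 each); total -5. So Ti + (-5) = 2−, giving Ti = +3.
Ligands are named alphabetically: chloro before hydroxo before isothiocyanato before triphenylphosphine.
The complex ion is anionic, so titanium takes the -ate form titanate(III).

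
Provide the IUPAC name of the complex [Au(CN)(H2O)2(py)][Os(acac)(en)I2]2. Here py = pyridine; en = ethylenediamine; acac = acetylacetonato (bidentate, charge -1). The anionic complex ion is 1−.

diaquacyano(pyridine)gold(III) (acetylacetonato)(ethylenediamine)diiodoosmate(II)

The complex anion is given as 1−; its ligand charges sum to -3, so Os = +2.
With 2 anions per cation, the cation must be 2×1 = 2+.
Cation: ligand charges sum to -1; for the ion to be 2+, Au = +3.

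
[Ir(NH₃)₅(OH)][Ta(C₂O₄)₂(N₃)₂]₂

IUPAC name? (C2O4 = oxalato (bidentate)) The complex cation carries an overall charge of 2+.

The complex cation is given as 2+; its ligand charges sum to -1, so Ir = +3.
With 2 anions per cation, each anion must be 2/2 = 1−.
Anion: ligand charges sum to -6; for the ion to be 1−, Ta = +5.

pentaamminehydroxoiridium(III) diazidodioxalatotantalate(V)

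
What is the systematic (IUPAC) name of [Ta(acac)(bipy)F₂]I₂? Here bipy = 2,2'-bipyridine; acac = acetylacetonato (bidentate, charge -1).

(acetylacetonato)(2,2'-bipyridine)difluorotantalum(V) iodide

The 2 iodide counter-ions carry a total charge of -2, so each complex ion is 2+.
Ligand charges: 1×2,2'-bipyridine (neutral), 2×fluoro (-1 each), 1×acetylacetonato (-1 each); total -3. So Ta + (-3) = 2+, giving Ta = +5.
Ligands are named alphabetically: acetylacetonato before bipyridine before fluoro.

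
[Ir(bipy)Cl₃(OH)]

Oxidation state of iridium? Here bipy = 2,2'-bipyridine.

No counter-ion: the bracketed complex is neutral.
Ligand charges: 1×OH = -1; 3×Cl = -3; 1×bipy neutral; sum -4.
Ir + (-4) = 0 ⇒ Ir is +4.

+4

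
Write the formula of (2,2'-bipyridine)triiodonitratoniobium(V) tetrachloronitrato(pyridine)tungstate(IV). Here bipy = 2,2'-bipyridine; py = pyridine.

[Nb(bipy)I3(NO3)][WCl4(NO3)(py)]

Cation [Nb…]: ligand charges -4, Nb(V) ⇒ ion charge 1+.
Anion [W…]: ligand charges -5, W(IV) ⇒ ion charge 1−.
One 1+ cation balances one 1− anion.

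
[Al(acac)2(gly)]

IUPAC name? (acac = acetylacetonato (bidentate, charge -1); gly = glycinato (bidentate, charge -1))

There is no counter-ion, so the complex is neutral overall.
Ligand charges: 2×acetylacetonato (-1 each), 1×glycinato (-1 each); total -3. So Al + (-3) = 0, giving Al = +3.
Ligands are named alphabetically: acetylacetonato before glycinato.

bis(acetylacetonato)(glycinato)aluminium(III)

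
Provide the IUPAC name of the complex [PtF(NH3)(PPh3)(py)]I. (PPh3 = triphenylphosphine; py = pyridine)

amminefluoro(pyridine)(triphenylphosphine)platinum(II) iodide

The 1 iodide counter-ion carries a total charge of -1, so each complex ion is 1+.
Ligand charges: 1×triphenylphosphine (neutral), 1×pyridine (neutral), 1×fluoro (-1 each), 1×ammine (neutral); total -1. So Pt + (-1) = 1+, giving Pt = +2.
Ligands are named alphabetically: ammine before fluoro before pyridine before triphenylphosphine.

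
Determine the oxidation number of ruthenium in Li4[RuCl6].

+2

4 lithium outside the brackets (+1 each) → the complex ion is 4−.
Ligand charges: 6×Cl = -6; sum -6.
Ru + (-6) = 4− ⇒ Ru is +2.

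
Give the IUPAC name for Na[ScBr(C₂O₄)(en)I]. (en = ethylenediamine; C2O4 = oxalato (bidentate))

The 1 sodium counter-ion carries a total charge of +1, so each complex ion is 1−.
Ligand charges: 1×ethylenediamine (neutral), 1×iodo (-1 each), 1×oxalato (-2 each), 1×bromo (-1 each); total -4. So Sc + (-4) = 1−, giving Sc = +3.
The complex ion is anionic, so scandium takes the -ate form scandate(III).

sodium bromo(ethylenediamine)iodooxalatoscandate(III)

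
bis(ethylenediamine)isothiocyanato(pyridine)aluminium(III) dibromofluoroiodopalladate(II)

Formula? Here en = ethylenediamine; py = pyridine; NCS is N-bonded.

[Al(en)2(NCS)(py)][PdBr2FI]

Cation [Al…]: ligand charges -1, Al(III) ⇒ ion charge 2+.
Anion [Pd…]: ligand charges -4, Pd(II) ⇒ ion charge 2−.
One 2+ cation balances one 2− anion.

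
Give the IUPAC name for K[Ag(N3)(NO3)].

potassium azidonitratoargentate(I)

The 1 potassium counter-ion carries a total charge of +1, so each complex ion is 1−.
Ligand charges: 1×nitrato (-1 each), 1×azido (-1 each); total -2. So Ag + (-2) = 1−, giving Ag = +1.
Ligands are named alphabetically: azido before nitrato.
The complex ion is anionic, so silver takes the -ate form argentate(I).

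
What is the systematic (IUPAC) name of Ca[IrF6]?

The 1 calcium counter-ion carries a total charge of +2, so each complex ion is 2−.
Ligand charges: 6×fluoro (-1 each); total -6. So Ir + (-6) = 2−, giving Ir = +4.
The complex ion is anionic, so iridium takes the -ate form iridate(IV).

calcium hexafluoroiridate(IV)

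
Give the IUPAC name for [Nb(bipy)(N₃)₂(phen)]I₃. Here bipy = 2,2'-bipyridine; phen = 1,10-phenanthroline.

The 3 iodide counter-ions carry a total charge of -3, so each complex ion is 3+.
Ligand charges: 1×2,2'-bipyridine (neutral), 2×azido (-1 each), 1×1,10-phenanthroline (neutral); total -2. So Nb + (-2) = 3+, giving Nb = +5.
Ligands are named alphabetically: azido before bipyridine before phenanthroline.

diazido(2,2'-bipyridine)(1,10-phenanthroline)niobium(V) iodide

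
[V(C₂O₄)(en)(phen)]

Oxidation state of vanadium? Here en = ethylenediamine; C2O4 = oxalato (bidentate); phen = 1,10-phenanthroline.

No counter-ion: the bracketed complex is neutral.
Ligand charges: 1×en neutral; 1×C2O4 = -2; 1×phen neutral; sum -2.
V + (-2) = 0 ⇒ V is +2.

+2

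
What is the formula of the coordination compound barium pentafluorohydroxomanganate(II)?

Ligands: 5 fluoro (F, -1), 1 hydroxo (OH, -1). Ligand charge sum = -6.
With Mn in oxidation state +2, the complex ion is [Mn...]^4−.
Charge balance with barium (+2) requires 1 complex ion per 2 barium.

Ba2[MnF5(OH)]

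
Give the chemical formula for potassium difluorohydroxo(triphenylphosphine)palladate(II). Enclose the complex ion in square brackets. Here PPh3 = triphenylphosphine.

Ligands: 1 triphenylphosphine (PPh3, neutral), 2 fluoro (F, -1), 1 hydroxo (OH, -1). Ligand charge sum = -3.
With Pd in oxidation state +2, the complex ion is [Pd...]^1−.
Charge balance with potassium (+1) requires 1 complex ion per 1 potassium.

K[PdF2(OH)(PPh3)]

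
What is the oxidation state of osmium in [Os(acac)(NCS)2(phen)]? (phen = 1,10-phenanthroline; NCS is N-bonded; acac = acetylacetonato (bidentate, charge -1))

+3

No counter-ion: the bracketed complex is neutral.
Ligand charges: 1×phen neutral; 2×NCS = -2; 1×acac = -1; sum -3.
Os + (-3) = 0 ⇒ Os is +3.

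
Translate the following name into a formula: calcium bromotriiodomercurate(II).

Ligands: 1 bromo (Br, -1), 3 iodo (I, -1). Ligand charge sum = -4.
With Hg in oxidation state +2, the complex ion is [Hg...]^2−.
Charge balance with calcium (+2) requires 1 complex ion per 1 calcium.

Ca[HgBrI3]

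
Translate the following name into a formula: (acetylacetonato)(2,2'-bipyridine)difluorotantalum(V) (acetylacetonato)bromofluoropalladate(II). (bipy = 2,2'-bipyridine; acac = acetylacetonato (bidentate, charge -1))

Cation [Ta…]: ligand charges -3, Ta(V) ⇒ ion charge 2+.
Anion [Pd…]: ligand charges -3, Pd(II) ⇒ ion charge 1−.
One 2+ cation requires 2 of the 1− anion.

[Ta(acac)(bipy)F2][Pd(acac)BrF]2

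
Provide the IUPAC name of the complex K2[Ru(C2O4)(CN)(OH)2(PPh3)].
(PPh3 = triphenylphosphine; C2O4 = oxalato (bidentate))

The 2 potassium counter-ions carry a total charge of +2, so each complex ion is 2−.
Ligand charges: 1×cyano (-1 each), 1×triphenylphosphine (neutral), 1×oxalato (-2 each), 2×hydroxo (-1 each); total -5. So Ru + (-5) = 2−, giving Ru = +3.
Ligands are named alphabetically: cyano before hydroxo before oxalato before triphenylphosphine.
The complex ion is anionic, so ruthenium takes the -ate form ruthenate(III).

potassium cyanodihydroxooxalato(triphenylphosphine)ruthenate(III)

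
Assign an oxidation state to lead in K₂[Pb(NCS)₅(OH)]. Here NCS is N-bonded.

2 potassium outside the brackets (+1 each) → the complex ion is 2−.
Ligand charges: 1×OH = -1; 5×NCS = -5; sum -6.
Pb + (-6) = 2− ⇒ Pb is +4.

+4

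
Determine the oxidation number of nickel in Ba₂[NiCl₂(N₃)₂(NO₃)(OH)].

+2

2 barium outside the brackets (+2 each) → the complex ion is 4−.
Ligand charges: 1×NO3 = -1; 1×OH = -1; 2×N3 = -2; 2×Cl = -2; sum -6.
Ni + (-6) = 4− ⇒ Ni is +2.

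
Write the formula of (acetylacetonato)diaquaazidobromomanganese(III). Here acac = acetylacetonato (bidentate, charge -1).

Ligands: 1 azido (N3, -1), 2 aqua (H2O, neutral), 1 acetylacetonato (acac, -1), 1 bromo (Br, -1). Ligand charge sum = -3.
With Mn in oxidation state +3, the complex ion is [Mn...].

[Mn(acac)Br(H2O)2(N3)]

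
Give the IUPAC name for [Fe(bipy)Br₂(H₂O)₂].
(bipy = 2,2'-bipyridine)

There is no counter-ion, so the complex is neutral overall.
Ligand charges: 2×bromo (-1 each), 1×2,2'-bipyridine (neutral), 2×aqua (neutral); total -2. So Fe + (-2) = 0, giving Fe = +2.
Ligands are named alphabetically: aqua before bipyridine before bromo.

diaqua(2,2'-bipyridine)dibromoiron(II)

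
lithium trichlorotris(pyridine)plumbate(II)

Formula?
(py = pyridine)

Ligands: 3 pyridine (py, neutral), 3 chloro (Cl, -1). Ligand charge sum = -3.
With Pb in oxidation state +2, the complex ion is [Pb...]^1−.
Charge balance with lithium (+1) requires 1 complex ion per 1 lithium.

Li[PbCl3(py)3]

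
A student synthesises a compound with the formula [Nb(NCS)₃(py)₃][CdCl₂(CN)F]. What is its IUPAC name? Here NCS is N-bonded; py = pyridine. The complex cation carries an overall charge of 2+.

Both ions are complex: the cation is named first with the plain metal name, the anion second with the -ate form; each ion's ligands are alphabetised independently.
The complex cation is given as 2+; its ligand charges sum to -3, so Nb = +5.
A 1:1 salt means the anion carries the equal and opposite charge, 2−.
Anion: ligand charges sum to -4; for the ion to be 2−, Cd = +2.

triisothiocyanatotris(pyridine)niobium(V) dichlorocyanofluorocadmate(II)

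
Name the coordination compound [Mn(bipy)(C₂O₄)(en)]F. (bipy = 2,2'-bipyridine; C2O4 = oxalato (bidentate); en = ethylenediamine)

(2,2'-bipyridine)(ethylenediamine)oxalatomanganese(III) fluoride

The 1 fluoride counter-ion carries a total charge of -1, so each complex ion is 1+.
Ligand charges: 1×2,2'-bipyridine (neutral), 1×oxalato (-2 each), 1×ethylenediamine (neutral); total -2. So Mn + (-2) = 1+, giving Mn = +3.
Ligands are named alphabetically: bipyridine before ethylenediamine before oxalato.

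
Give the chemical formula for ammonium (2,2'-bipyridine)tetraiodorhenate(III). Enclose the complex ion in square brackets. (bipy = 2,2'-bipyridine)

NH4[Re(bipy)I4]

Ligands: 1 2,2'-bipyridine (bipy, neutral), 4 iodo (I, -1). Ligand charge sum = -4.
With Re in oxidation state +3, the complex ion is [Re...]^1−.
Charge balance with ammonium (+1) requires 1 complex ion per 1 ammonium.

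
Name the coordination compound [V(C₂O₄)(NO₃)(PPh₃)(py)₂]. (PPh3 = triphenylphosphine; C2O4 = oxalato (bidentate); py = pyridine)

nitratooxalatobis(pyridine)(triphenylphosphine)vanadium(III)

There is no counter-ion, so the complex is neutral overall.
Ligand charges: 1×triphenylphosphine (neutral), 1×oxalato (-2 each), 2×pyridine (neutral), 1×nitrato (-1 each); total -3. So V + (-3) = 0, giving V = +3.
Ligands are named alphabetically: nitrato before oxalato before pyridine before triphenylphosphine.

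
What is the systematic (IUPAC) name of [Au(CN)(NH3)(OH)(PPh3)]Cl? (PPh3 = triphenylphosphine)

amminecyanohydroxo(triphenylphosphine)gold(III) chloride

The 1 chloride counter-ion carries a total charge of -1, so each complex ion is 1+.
Ligand charges: 1×triphenylphosphine (neutral), 1×hydroxo (-1 each), 1×ammine (neutral), 1×cyano (-1 each); total -2. So Au + (-2) = 1+, giving Au = +3.
Ligands are named alphabetically: ammine before cyano before hydroxo before triphenylphosphine.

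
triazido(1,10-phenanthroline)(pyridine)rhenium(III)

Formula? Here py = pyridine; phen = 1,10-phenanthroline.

[Re(N3)3(phen)(py)]

Ligands: 3 azido (N3, -1), 1 pyridine (py, neutral), 1 1,10-phenanthroline (phen, neutral). Ligand charge sum = -3.
With Re in oxidation state +3, the complex ion is [Re...].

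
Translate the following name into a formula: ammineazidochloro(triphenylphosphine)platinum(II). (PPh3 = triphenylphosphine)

Ligands: 1 triphenylphosphine (PPh3, neutral), 1 azido (N3, -1), 1 ammine (NH3, neutral), 1 chloro (Cl, -1). Ligand charge sum = -2.
With Pt in oxidation state +2, the complex ion is [Pt...].

[PtCl(N3)(NH3)(PPh3)]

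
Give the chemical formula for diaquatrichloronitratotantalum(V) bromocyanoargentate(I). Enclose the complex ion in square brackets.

Cation [Ta…]: ligand charges -4, Ta(V) ⇒ ion charge 1+.
Anion [Ag…]: ligand charges -2, Ag(I) ⇒ ion charge 1−.
One 1+ cation balances one 1− anion.

[TaCl3(H2O)2(NO3)][AgBr(CN)]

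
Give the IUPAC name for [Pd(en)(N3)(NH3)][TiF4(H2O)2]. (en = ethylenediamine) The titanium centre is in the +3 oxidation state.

Both ions are complex: the cation is named first with the plain metal name, the anion second with the -ate form; each ion's ligands are alphabetised independently.
Ti is given as +3; the anion's ligand charges sum to -4, so the complex anion is 1−.
A 1:1 salt means the cation carries the equal and opposite charge, 1+.
Cation: ligand charges sum to -1; for the ion to be 1+, Pd = +2.

ammineazido(ethylenediamine)palladium(II) diaquatetrafluorotitanate(III)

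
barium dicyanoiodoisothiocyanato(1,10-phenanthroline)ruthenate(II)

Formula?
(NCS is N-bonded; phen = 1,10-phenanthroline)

Ba[Ru(CN)2I(NCS)(phen)]

Ligands: 1 iodo (I, -1), 1 isothiocyanato (NCS, -1), 1 1,10-phenanthroline (phen, neutral), 2 cyano (CN, -1). Ligand charge sum = -4.
With Ru in oxidation state +2, the complex ion is [Ru...]^2−.
Charge balance with barium (+2) requires 1 complex ion per 1 barium.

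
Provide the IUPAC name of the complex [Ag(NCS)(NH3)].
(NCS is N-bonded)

ammineisothiocyanatosilver(I)

There is no counter-ion, so the complex is neutral overall.
Ligand charges: 1×ammine (neutral), 1×isothiocyanato (-1 each); total -1. So Ag + (-1) = 0, giving Ag = +1.
Ligands are named alphabetically: ammine before isothiocyanato.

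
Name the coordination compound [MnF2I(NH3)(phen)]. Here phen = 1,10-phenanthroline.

amminedifluoroiodo(1,10-phenanthroline)manganese(III)

There is no counter-ion, so the complex is neutral overall.
Ligand charges: 1×ammine (neutral), 1×1,10-phenanthroline (neutral), 2×fluoro (-1 each), 1×iodo (-1 each); total -3. So Mn + (-3) = 0, giving Mn = +3.
Ligands are named alphabetically: ammine before fluoro before iodo before phenanthroline.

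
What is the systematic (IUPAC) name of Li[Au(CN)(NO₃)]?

The 1 lithium counter-ion carries a total charge of +1, so each complex ion is 1−.
Ligand charges: 1×nitrato (-1 each), 1×cyano (-1 each); total -2. So Au + (-2) = 1−, giving Au = +1.
Ligands are named alphabetically: cyano before nitrato.
The complex ion is anionic, so gold takes the -ate form aurate(I).

lithium cyanonitratoaurate(I)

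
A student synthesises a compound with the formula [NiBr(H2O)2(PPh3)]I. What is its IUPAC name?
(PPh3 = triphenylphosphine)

The 1 iodide counter-ion carries a total charge of -1, so each complex ion is 1+.
Ligand charges: 2×aqua (neutral), 1×bromo (-1 each), 1×triphenylphosphine (neutral); total -1. So Ni + (-1) = 1+, giving Ni = +2.
Ligands are named alphabetically: aqua before bromo before triphenylphosphine.

diaquabromo(triphenylphosphine)nickel(II) iodide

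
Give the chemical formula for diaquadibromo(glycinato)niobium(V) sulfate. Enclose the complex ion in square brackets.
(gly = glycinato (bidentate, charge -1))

Ligands: 1 glycinato (gly, -1), 2 bromo (Br, -1), 2 aqua (H2O, neutral). Ligand charge sum = -3.
With Nb in oxidation state +5, the complex ion is [Nb...]^2+.
Charge balance with sulfate (-2) requires 1 complex ion per 1 sulfate.

[NbBr2(gly)(H2O)2]SO4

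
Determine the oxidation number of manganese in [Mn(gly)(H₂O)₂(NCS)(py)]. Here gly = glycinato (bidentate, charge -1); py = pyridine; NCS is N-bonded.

+2

No counter-ion: the bracketed complex is neutral.
Ligand charges: 2×H2O neutral; 1×gly = -1; 1×py neutral; 1×NCS = -1; sum -2.
Mn + (-2) = 0 ⇒ Mn is +2.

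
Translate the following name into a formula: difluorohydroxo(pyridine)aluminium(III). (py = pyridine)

[AlF2(OH)(py)]

Ligands: 1 pyridine (py, neutral), 2 fluoro (F, -1), 1 hydroxo (OH, -1). Ligand charge sum = -3.
With Al in oxidation state +3, the complex ion is [Al...].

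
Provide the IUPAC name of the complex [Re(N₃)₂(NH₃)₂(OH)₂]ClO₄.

The 1 perchlorate counter-ion carries a total charge of -1, so each complex ion is 1+.
Ligand charges: 2×azido (-1 each), 2×ammine (neutral), 2×hydroxo (-1 each); total -4. So Re + (-4) = 1+, giving Re = +5.
Ligands are named alphabetically: ammine before azido before hydroxo.

diamminediazidodihydroxorhenium(V) perchlorate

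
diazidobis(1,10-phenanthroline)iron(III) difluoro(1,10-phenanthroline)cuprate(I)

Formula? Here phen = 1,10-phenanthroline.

Cation [Fe…]: ligand charges -2, Fe(III) ⇒ ion charge 1+.
Anion [Cu…]: ligand charges -2, Cu(I) ⇒ ion charge 1−.
One 1+ cation balances one 1− anion.

[Fe(N3)2(phen)2][CuF2(phen)]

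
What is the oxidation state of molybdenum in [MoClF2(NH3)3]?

+3

No counter-ion: the bracketed complex is neutral.
Ligand charges: 2×F = -2; 1×Cl = -1; 3×NH3 neutral; sum -3.
Mo + (-3) = 0 ⇒ Mo is +3.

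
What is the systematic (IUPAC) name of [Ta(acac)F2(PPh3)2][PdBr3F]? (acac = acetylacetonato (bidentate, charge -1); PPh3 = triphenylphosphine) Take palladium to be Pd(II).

(acetylacetonato)difluorobis(triphenylphosphine)tantalum(V) tribromofluoropalladate(II)

Both ions are complex: the cation is named first with the plain metal name, the anion second with the -ate form; each ion's ligands are alphabetised independently.
Pd is given as +2; the anion's ligand charges sum to -4, so the complex anion is 2−.
A 1:1 salt means the cation carries the equal and opposite charge, 2+.
Cation: ligand charges sum to -3; for the ion to be 2+, Ta = +5.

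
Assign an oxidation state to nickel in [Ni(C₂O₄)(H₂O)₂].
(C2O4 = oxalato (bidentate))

No counter-ion: the bracketed complex is neutral.
Ligand charges: 2×H2O neutral; 1×C2O4 = -2; sum -2.
Ni + (-2) = 0 ⇒ Ni is +2.

+2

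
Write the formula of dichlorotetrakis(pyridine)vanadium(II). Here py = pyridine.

[VCl2(py)4]

Ligands: 4 pyridine (py, neutral), 2 chloro (Cl, -1). Ligand charge sum = -2.
With V in oxidation state +2, the complex ion is [V...].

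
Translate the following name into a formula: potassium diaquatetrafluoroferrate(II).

K2[FeF4(H2O)2]

Ligands: 4 fluoro (F, -1), 2 aqua (H2O, neutral). Ligand charge sum = -4.
With Fe in oxidation state +2, the complex ion is [Fe...]^2−.
Charge balance with potassium (+1) requires 1 complex ion per 2 potassium.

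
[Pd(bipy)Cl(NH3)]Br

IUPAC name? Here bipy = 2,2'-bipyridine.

ammine(2,2'-bipyridine)chloropalladium(II) bromide

The 1 bromide counter-ion carries a total charge of -1, so each complex ion is 1+.
Ligand charges: 1×ammine (neutral), 1×chloro (-1 each), 1×2,2'-bipyridine (neutral); total -1. So Pd + (-1) = 1+, giving Pd = +2.
Ligands are named alphabetically: ammine before bipyridine before chloro.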